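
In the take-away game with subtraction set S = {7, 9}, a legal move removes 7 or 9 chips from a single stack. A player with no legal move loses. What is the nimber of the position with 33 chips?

0

G(0) = 0
G(1) = mex{} = 0
G(2) = mex{} = 0
G(3) = mex{} = 0
G(4) = mex{} = 0
G(5) = mex{} = 0
G(6) = mex{} = 0
G(7) = mex{0} = 1
G(8) = mex{0} = 1
G(9) = mex{0,0} = 1
G(10) = mex{0,0} = 1
G(11) = mex{0,0} = 1
G(12) = mex{0,0} = 1
G(13) = mex{0,0} = 1
G(14) = mex{1,0} = 2
G(15) = mex{1,0} = 2
G(16) = mex{1,1} = 0
G(17) = mex{1,1} = 0
G(18) = mex{1,1} = 0
G(19) = mex{1,1} = 0
G(20) = mex{1,1} = 0
G(21) = mex{2,1} = 0
G(22) = mex{2,1} = 0
G(23) = mex{0,2} = 1
G(24) = mex{0,2} = 1
G(25) = mex{0,0} = 1
G(26) = mex{0,0} = 1
G(27) = mex{0,0} = 1
G(28) = mex{0,0} = 1
G(29) = mex{0,0} = 1
G(30) = mex{1,0} = 2
G(31) = mex{1,0} = 2
G(32) = mex{1,1} = 0
G(33) = mex{1,1} = 0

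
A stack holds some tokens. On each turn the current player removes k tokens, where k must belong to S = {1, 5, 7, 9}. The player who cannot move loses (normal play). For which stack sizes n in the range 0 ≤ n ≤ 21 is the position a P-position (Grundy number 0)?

0, 2, 4, 6, 8, 10, 12, 14, 16, 18, 20

G(0) = 0
G(1) = mex{0} = 1
G(2) = mex{1} = 0
G(3) = mex{0} = 1
G(4) = mex{1} = 0
G(5) = mex{0,0} = 1
G(6) = mex{1,1} = 0
G(7) = mex{0,0,0} = 1
G(8) = mex{1,1,1} = 0
G(9) = mex{0,0,0,0} = 1
G(10) = mex{1,1,1,1} = 0
G(11) = mex{0,0,0,0} = 1
G(12) = mex{1,1,1,1} = 0
G(13) = mex{0,0,0,0} = 1
G(14) = mex{1,1,1,1} = 0
G(15) = mex{0,0,0,0} = 1
G(16) = mex{1,1,1,1} = 0
G(17) = mex{0,0,0,0} = 1
G(18) = mex{1,1,1,1} = 0
G(19) = mex{0,0,0,0} = 1
G(20) = mex{1,1,1,1} = 0
G(21) = mex{0,0,0,0} = 1
P-positions are exactly the n with G(n) = 0.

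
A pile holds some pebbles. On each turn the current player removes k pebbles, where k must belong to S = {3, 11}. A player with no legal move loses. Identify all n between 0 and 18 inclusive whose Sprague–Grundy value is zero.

G(0) = 0
G(1) = mex{} = 0
G(2) = mex{} = 0
G(3) = mex{0} = 1
G(4) = mex{0} = 1
G(5) = mex{0} = 1
G(6) = mex{1} = 0
G(7) = mex{1} = 0
G(8) = mex{1} = 0
G(9) = mex{0} = 1
G(10) = mex{0} = 1
G(11) = mex{0,0} = 1
G(12) = mex{1,0} = 2
G(13) = mex{1,0} = 2
G(14) = mex{1,1} = 0
G(15) = mex{2,1} = 0
G(16) = mex{2,1} = 0
G(17) = mex{0,0} = 1
G(18) = mex{0,0} = 1
P-positions are exactly the n with G(n) = 0.

0, 1, 2, 6, 7, 8, 14, 15, 16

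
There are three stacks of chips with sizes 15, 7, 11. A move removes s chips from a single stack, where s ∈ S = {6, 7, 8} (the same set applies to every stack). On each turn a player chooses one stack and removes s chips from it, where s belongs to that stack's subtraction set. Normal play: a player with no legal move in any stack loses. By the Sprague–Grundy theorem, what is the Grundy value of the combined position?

0

All stacks use S = {6, 7, 8}:
G(0) = 0
G(1) = mex{} = 0
G(2) = mex{} = 0
G(3) = mex{} = 0
G(4) = mex{} = 0
G(5) = mex{} = 0
G(6) = mex{0} = 1
G(7) = mex{0,0} = 1
G(8) = mex{0,0,0} = 1
G(9) = mex{0,0,0} = 1
G(10) = mex{0,0,0} = 1
G(11) = mex{0,0,0} = 1
G(12) = mex{1,0,0} = 2
G(13) = mex{1,1,0} = 2
G(14) = mex{1,1,1} = 0
G(15) = mex{1,1,1} = 0
Stack A: G(15) = 0.
Stack B: G(7) = 1.
Stack C: G(11) = 1.
Combined Grundy value = 0 ⊕ 1 ⊕ 1 = 0.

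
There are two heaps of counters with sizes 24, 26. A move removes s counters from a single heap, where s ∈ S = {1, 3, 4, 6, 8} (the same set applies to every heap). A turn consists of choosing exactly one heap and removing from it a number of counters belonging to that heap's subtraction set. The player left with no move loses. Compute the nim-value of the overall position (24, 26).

2

All heaps use S = {1, 3, 4, 6, 8}:
n :  0  1  2  3  4  5  6  7  8  9 10 11 12 13 14 15 16 17 18 19 20 21 22 23 24 25 26
G :  0  1  0  1  2  3  2  0  1  0  1  2  3  2  0  1  0  1  2  3  2  0  1  0  1  2  3
Heap A: G(24) = 1.
Heap B: G(26) = 3.
Combined Grundy value = 1 ⊕ 3 = 2.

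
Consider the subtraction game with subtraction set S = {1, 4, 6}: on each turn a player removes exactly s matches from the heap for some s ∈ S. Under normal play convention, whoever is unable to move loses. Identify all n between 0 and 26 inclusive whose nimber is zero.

n :  0  1  2  3  4  5  6  7  8  9 10 11 12 13 14 15 16 17 18 19 20 21 22 23 24 25 26
G :  0  1  0  1  2  0  1  0  1  2  0  1  0  1  2  0  1  0  1  2  0  1  0  1  2  0  1
P-positions are exactly the n with G(n) = 0.

0, 2, 5, 7, 10, 12, 15, 17, 20, 22, 25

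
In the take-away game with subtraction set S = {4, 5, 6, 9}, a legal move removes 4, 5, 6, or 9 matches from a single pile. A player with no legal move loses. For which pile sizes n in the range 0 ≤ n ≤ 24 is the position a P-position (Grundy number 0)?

G(0) = 0
G(1) = mex{} = 0
G(2) = mex{} = 0
G(3) = mex{} = 0
G(4) = mex{0} = 1
G(5) = mex{0,0} = 1
G(6) = mex{0,0,0} = 1
G(7) = mex{0,0,0} = 1
G(8) = mex{1,0,0} = 2
G(9) = mex{1,1,0,0} = 2
G(10) = mex{1,1,1,0} = 2
G(11) = mex{1,1,1,0} = 2
G(12) = mex{2,1,1,0} = 3
G(13) = mex{2,2,1,1} = 0
G(14) = mex{2,2,2,1} = 0
G(15) = mex{2,2,2,1} = 0
G(16) = mex{3,2,2,1} = 0
G(17) = mex{0,3,2,2} = 1
G(18) = mex{0,0,3,2} = 1
G(19) = mex{0,0,0,2} = 1
G(20) = mex{0,0,0,2} = 1
G(21) = mex{1,0,0,3} = 2
G(22) = mex{1,1,0,0} = 2
G(23) = mex{1,1,1,0} = 2
G(24) = mex{1,1,1,0} = 2
P-positions are exactly the n with G(n) = 0.

0, 1, 2, 3, 13, 14, 15, 16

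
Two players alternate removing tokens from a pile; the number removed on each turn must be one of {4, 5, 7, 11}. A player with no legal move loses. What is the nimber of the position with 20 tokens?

1

G(0) = 0
G(1) = mex{} = 0
G(2) = mex{} = 0
G(3) = mex{} = 0
G(4) = mex{0} = 1
G(5) = mex{0,0} = 1
G(6) = mex{0,0} = 1
G(7) = mex{0,0,0} = 1
G(8) = mex{1,0,0} = 2
G(9) = mex{1,1,0} = 2
G(10) = mex{1,1,0} = 2
G(11) = mex{1,1,1,0} = 2
G(12) = mex{2,1,1,0} = 3
G(13) = mex{2,2,1,0} = 3
G(14) = mex{2,2,1,0} = 3
G(15) = mex{2,2,2,1} = 0
G(16) = mex{3,2,2,1} = 0
G(17) = mex{3,3,2,1} = 0
G(18) = mex{3,3,2,1} = 0
G(19) = mex{0,3,3,2} = 1
G(20) = mex{0,0,3,2} = 1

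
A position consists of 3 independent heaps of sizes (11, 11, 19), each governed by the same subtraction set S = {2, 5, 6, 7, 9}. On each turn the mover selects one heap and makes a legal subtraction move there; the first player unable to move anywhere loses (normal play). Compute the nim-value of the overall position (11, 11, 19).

All heaps use S = {2, 5, 6, 7, 9}:
n :  0  1  2  3  4  5  6  7  8  9 10 11 12 13 14 15 16 17 18 19
G :  0  0  1  1  0  2  1  3  2  2  3  3  0  4  1  0  0  1  1  2
Heap A: G(11) = 3.
Heap B: G(11) = 3.
Heap C: G(19) = 2.
Combined Grundy value = 3 ⊕ 3 ⊕ 2 = 2.

2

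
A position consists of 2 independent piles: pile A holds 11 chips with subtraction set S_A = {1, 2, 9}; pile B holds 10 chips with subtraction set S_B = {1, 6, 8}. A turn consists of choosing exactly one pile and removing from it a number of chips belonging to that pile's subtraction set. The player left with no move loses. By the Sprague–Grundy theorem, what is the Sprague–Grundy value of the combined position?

Pile A, S = {1, 2, 9}:
G(0) = 0
G(1) = mex{0} = 1
G(2) = mex{1,0} = 2
G(3) = mex{2,1} = 0
G(4) = mex{0,2} = 1
G(5) = mex{1,0} = 2
G(6) = mex{2,1} = 0
G(7) = mex{0,2} = 1
G(8) = mex{1,0} = 2
G(9) = mex{2,1,0} = 3
G(10) = mex{3,2,1} = 0
G(11) = mex{0,3,2} = 1
G_A(11) = 1.
Pile B, S = {1, 6, 8}:
G(0) = 0
G(1) = mex{0} = 1
G(2) = mex{1} = 0
G(3) = mex{0} = 1
G(4) = mex{1} = 0
G(5) = mex{0} = 1
G(6) = mex{1,0} = 2
G(7) = mex{2,1} = 0
G(8) = mex{0,0,0} = 1
G(9) = mex{1,1,1} = 0
G(10) = mex{0,0,0} = 1
G_B(10) = 1.
Combined Grundy value = 1 ⊕ 1 = 0.

0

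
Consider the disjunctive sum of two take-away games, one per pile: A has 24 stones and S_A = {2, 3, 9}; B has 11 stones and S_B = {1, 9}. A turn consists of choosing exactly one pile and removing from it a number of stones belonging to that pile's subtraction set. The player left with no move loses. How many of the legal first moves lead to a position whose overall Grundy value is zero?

Pile A, S = {2, 3, 9}:
G(0) = 0
G(1) = mex{} = 0
G(2) = mex{0} = 1
G(3) = mex{0,0} = 1
G(4) = mex{1,0} = 2
G(5) = mex{1,1} = 0
G(6) = mex{2,1} = 0
G(7) = mex{0,2} = 1
G(8) = mex{0,0} = 1
G(9) = mex{1,0,0} = 2
G(10) = mex{1,1,0} = 2
G(11) = mex{2,1,1} = 0
G(12) = mex{2,2,1} = 0
G(13) = mex{0,2,2} = 1
G(14) = mex{0,0,0} = 1
G(15) = mex{1,0,0} = 2
G(16) = mex{1,1,1} = 0
G(17) = mex{2,1,1} = 0
G(18) = mex{0,2,2} = 1
G(19) = mex{0,0,2} = 1
G(20) = mex{1,0,0} = 2
G(21) = mex{1,1,0} = 2
G(22) = mex{2,1,1} = 0
G(23) = mex{2,2,1} = 0
G(24) = mex{0,2,2} = 1
G_A(24) = 1.
Pile B, S = {1, 9}:
n :  0  1  2  3  4  5  6  7  8  9 10 11
G :  0  1  0  1  0  1  0  1  0  1  0  1
G_B(11) = 1.
Combined Grundy value = 1 ⊕ 1 = 0.
A winning move leaves total XOR = 0, i.e. changes one component's Grundy value g to g ⊕ X where X is the current total.
Pile A: target g' = 1⊕0 = 1, but every legal move changes the Grundy value (mex property), so 0 moves.
Pile B: target g' = 1⊕0 = 1, but every legal move changes the Grundy value (mex property), so 0 moves.

0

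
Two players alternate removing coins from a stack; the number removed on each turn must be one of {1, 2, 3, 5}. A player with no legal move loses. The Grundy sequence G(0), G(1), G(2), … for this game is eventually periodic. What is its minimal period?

G(0) = 0
G(1) = mex{0} = 1
G(2) = mex{1,0} = 2
G(3) = mex{2,1,0} = 3
G(4) = mex{3,2,1} = 0
G(5) = mex{0,3,2,0} = 1
G(6) = mex{1,0,3,1} = 2
G(7) = mex{2,1,0,2} = 3
G(8) = mex{3,2,1,3} = 0
G(9) = mex{0,3,2,0} = 1
G(10) = mex{1,0,3,1} = 2
G(11) = mex{2,1,0,2} = 3
G(12) = mex{3,2,1,3} = 0
G(13) = mex{0,3,2,0} = 1
G(14) = mex{1,0,3,1} = 2
G(n+4) = G(n) holds for n = 0,…,4 (a full window of length max(S) = 5), so the sequence is purely periodic with period 4.

4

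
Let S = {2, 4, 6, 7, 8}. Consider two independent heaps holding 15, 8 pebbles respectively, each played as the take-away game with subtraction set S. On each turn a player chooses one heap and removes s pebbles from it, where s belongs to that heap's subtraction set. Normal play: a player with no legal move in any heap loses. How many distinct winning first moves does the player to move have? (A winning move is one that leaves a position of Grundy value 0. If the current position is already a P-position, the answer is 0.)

All heaps use S = {2, 4, 6, 7, 8}:
G(0) = 0
G(1) = mex{} = 0
G(2) = mex{0} = 1
G(3) = mex{0} = 1
G(4) = mex{1,0} = 2
G(5) = mex{1,0} = 2
G(6) = mex{2,1,0} = 3
G(7) = mex{2,1,0,0} = 3
G(8) = mex{3,2,1,0,0} = 4
G(9) = mex{3,2,1,1,0} = 4
G(10) = mex{4,3,2,1,1} = 0
G(11) = mex{4,3,2,2,1} = 0
G(12) = mex{0,4,3,2,2} = 1
G(13) = mex{0,4,3,3,2} = 1
G(14) = mex{1,0,4,3,3} = 2
G(15) = mex{1,0,4,4,3} = 2
Heap A: G(15) = 2.
Heap B: G(8) = 4.
Combined Grundy value = 2 ⊕ 4 = 6.
A winning move leaves total XOR = 0, i.e. changes one component's Grundy value g to g ⊕ X where X is the current total.
Heap A: need g' = 2⊕6 = 4. Options: 15−2→G=1, 15−4→G=0, 15−6→G=4, 15−7→G=4, 15−8→G=3. Hits: 2.
Heap B: need g' = 4⊕6 = 2. Options: 8−2→G=3, 8−4→G=2, 8−6→G=1, 8−7→G=0, 8−8→G=0. Hits: 1.

3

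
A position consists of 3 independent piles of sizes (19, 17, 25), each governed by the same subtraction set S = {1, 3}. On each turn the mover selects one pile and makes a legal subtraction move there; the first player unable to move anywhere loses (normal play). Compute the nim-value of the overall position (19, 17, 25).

1

All piles use S = {1, 3}:
n :  0  1  2  3  4  5  6  7  8  9 10 11 12 13 14 15 16 17 18 19 20 21 22 23 24 25
G :  0  1  0  1  0  1  0  1  0  1  0  1  0  1  0  1  0  1  0  1  0  1  0  1  0  1
Pile A: G(19) = 1.
Pile B: G(17) = 1.
Pile C: G(25) = 1.
Combined Grundy value = 1 ⊕ 1 ⊕ 1 = 1.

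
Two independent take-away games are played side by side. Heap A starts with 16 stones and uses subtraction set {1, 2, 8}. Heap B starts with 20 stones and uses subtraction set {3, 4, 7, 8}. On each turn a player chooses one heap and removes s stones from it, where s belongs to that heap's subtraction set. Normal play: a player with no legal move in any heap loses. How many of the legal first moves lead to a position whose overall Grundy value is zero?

Heap A, S = {1, 2, 8}:
n :  0  1  2  3  4  5  6  7  8  9 10 11 12 13 14 15 16
G :  0  1  2  0  1  2  0  1  2  0  1  2  0  1  2  0  1
G_A(16) = 1.
Heap B, S = {3, 4, 7, 8}:
n :  0  1  2  3  4  5  6  7  8  9 10 11 12 13 14 15 16 17 18 19 20
G :  0  0  0  1  1  1  2  2  2  3  3  0  0  0  1  1  1  2  2  2  3
G_B(20) = 3.
Combined Grundy value = 1 ⊕ 3 = 2.
A winning move leaves total XOR = 0, i.e. changes one component's Grundy value g to g ⊕ X where X is the current total.
Heap A: need g' = 1⊕2 = 3. Options: 16−1→G=0, 16−2→G=2, 16−8→G=2. Hits: 0.
Heap B: need g' = 3⊕2 = 1. Options: 20−3→G=2, 20−4→G=1, 20−7→G=0, 20−8→G=0. Hits: 1.

1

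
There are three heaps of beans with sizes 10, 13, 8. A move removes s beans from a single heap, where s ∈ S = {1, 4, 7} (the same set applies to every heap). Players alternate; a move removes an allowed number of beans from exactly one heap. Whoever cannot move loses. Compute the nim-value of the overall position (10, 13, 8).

All heaps use S = {1, 4, 7}:
G(0) = 0
G(1) = mex{0} = 1
G(2) = mex{1} = 0
G(3) = mex{0} = 1
G(4) = mex{1,0} = 2
G(5) = mex{2,1} = 0
G(6) = mex{0,0} = 1
G(7) = mex{1,1,0} = 2
G(8) = mex{2,2,1} = 0
G(9) = mex{0,0,0} = 1
G(10) = mex{1,1,1} = 0
G(11) = mex{0,2,2} = 1
G(12) = mex{1,0,0} = 2
G(13) = mex{2,1,1} = 0
Heap A: G(10) = 0.
Heap B: G(13) = 0.
Heap C: G(8) = 0.
Combined Grundy value = 0 ⊕ 0 ⊕ 0 = 0.

0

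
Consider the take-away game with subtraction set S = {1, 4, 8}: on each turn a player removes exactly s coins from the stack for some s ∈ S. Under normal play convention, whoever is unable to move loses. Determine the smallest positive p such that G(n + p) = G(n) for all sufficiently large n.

12

n :  0  1  2  3  4  5  6  7  8  9 10 11 12 13 14 15 16 17 18 19 20 21 22 23 24 25
G :  0  1  0  1  2  0  1  0  1  2  3  2  0  1  0  1  2  0  1  0  1  2  3  2  0  1
G(n+12) = G(n) holds for n = 0,…,7 (a full window of length max(S) = 8), so the sequence is purely periodic with period 12.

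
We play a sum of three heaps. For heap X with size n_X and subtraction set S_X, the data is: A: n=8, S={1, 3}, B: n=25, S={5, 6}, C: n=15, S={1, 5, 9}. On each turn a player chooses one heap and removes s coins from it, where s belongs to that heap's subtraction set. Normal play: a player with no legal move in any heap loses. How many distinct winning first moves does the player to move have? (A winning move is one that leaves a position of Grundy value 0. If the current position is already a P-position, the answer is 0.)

7

Heap A, S = {1, 3}:
n : 0 1 2 3 4 5 6 7 8
G : 0 1 0 1 0 1 0 1 0
G_A(8) = 0.
Heap B, S = {5, 6}:
n :  0  1  2  3  4  5  6  7  8  9 10 11 12 13 14 15 16 17 18 19 20 21 22 23 24 25
G :  0  0  0  0  0  1  1  1  1  1  2  0  0  0  0  0  1  1  1  1  1  2  0  0  0  0
G_B(25) = 0.
Heap C, S = {1, 5, 9}:
G(0) = 0
G(1) = mex{0} = 1
G(2) = mex{1} = 0
G(3) = mex{0} = 1
G(4) = mex{1} = 0
G(5) = mex{0,0} = 1
G(6) = mex{1,1} = 0
G(7) = mex{0,0} = 1
G(8) = mex{1,1} = 0
G(9) = mex{0,0,0} = 1
G(10) = mex{1,1,1} = 0
G(11) = mex{0,0,0} = 1
G(12) = mex{1,1,1} = 0
G(13) = mex{0,0,0} = 1
G(14) = mex{1,1,1} = 0
G(15) = mex{0,0,0} = 1
G_C(15) = 1.
Combined Grundy value = 0 ⊕ 0 ⊕ 1 = 1.
A winning move leaves total XOR = 0, i.e. changes one component's Grundy value g to g ⊕ X where X is the current total.
Heap A: need g' = 0⊕1 = 1. Options: 8−1→G=1, 8−3→G=1. Hits: 2.
Heap B: need g' = 0⊕1 = 1. Options: 25−5→G=1, 25−6→G=1. Hits: 2.
Heap C: need g' = 1⊕1 = 0. Options: 15−1→G=0, 15−5→G=0, 15−9→G=0. Hits: 3.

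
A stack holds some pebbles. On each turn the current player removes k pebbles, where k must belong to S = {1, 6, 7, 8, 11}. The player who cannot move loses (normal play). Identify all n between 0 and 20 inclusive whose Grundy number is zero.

0, 2, 4, 14, 16, 18

n :  0  1  2  3  4  5  6  7  8  9 10 11 12 13 14 15 16 17 18 19 20
G :  0  1  0  1  0  1  2  3  2  3  2  3  4  5  0  1  0  1  0  1  2
P-positions are exactly the n with G(n) = 0.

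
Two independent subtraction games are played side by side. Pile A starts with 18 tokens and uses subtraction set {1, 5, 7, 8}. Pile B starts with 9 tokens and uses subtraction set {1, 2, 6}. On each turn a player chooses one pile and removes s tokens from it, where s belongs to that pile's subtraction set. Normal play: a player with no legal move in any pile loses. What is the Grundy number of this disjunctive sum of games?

3

Pile A, S = {1, 5, 7, 8}:
n :  0  1  2  3  4  5  6  7  8  9 10 11 12 13 14 15 16 17 18
G :  0  1  0  1  0  1  0  1  2  3  2  3  2  3  2  0  1  0  1
G_A(18) = 1.
Pile B, S = {1, 2, 6}:
n : 0 1 2 3 4 5 6 7 8 9
G : 0 1 2 0 1 2 3 0 1 2
G_B(9) = 2.
Combined Grundy value = 1 ⊕ 2 = 3.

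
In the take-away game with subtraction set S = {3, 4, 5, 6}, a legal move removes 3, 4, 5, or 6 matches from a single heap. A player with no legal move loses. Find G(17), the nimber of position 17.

2

n :  0  1  2  3  4  5  6  7  8  9 10 11 12 13 14 15 16 17
G :  0  0  0  1  1  1  2  2  2  0  0  0  1  1  1  2  2  2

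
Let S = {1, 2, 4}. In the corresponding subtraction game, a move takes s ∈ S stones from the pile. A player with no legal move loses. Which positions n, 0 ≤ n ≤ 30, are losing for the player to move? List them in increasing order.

0, 3, 6, 9, 12, 15, 18, 21, 24, 27, 30

G(0) = 0
G(1) = mex{0} = 1
G(2) = mex{1,0} = 2
G(3) = mex{2,1} = 0
G(4) = mex{0,2,0} = 1
G(5) = mex{1,0,1} = 2
G(6) = mex{2,1,2} = 0
G(7) = mex{0,2,0} = 1
G(8) = mex{1,0,1} = 2
G(9) = mex{2,1,2} = 0
G(10) = mex{0,2,0} = 1
G(11) = mex{1,0,1} = 2
G(12) = mex{2,1,2} = 0
G(13) = mex{0,2,0} = 1
G(14) = mex{1,0,1} = 2
G(15) = mex{2,1,2} = 0
G(16) = mex{0,2,0} = 1
G(17) = mex{1,0,1} = 2
G(18) = mex{2,1,2} = 0
G(19) = mex{0,2,0} = 1
G(20) = mex{1,0,1} = 2
G(21) = mex{2,1,2} = 0
G(22) = mex{0,2,0} = 1
G(23) = mex{1,0,1} = 2
G(24) = mex{2,1,2} = 0
G(25) = mex{0,2,0} = 1
G(26) = mex{1,0,1} = 2
G(27) = mex{2,1,2} = 0
G(28) = mex{0,2,0} = 1
G(29) = mex{1,0,1} = 2
G(30) = mex{2,1,2} = 0
P-positions are exactly the n with G(n) = 0.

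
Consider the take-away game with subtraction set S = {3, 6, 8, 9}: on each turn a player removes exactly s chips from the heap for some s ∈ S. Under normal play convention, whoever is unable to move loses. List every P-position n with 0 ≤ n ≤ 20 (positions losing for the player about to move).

G(0) = 0
G(1) = mex{} = 0
G(2) = mex{} = 0
G(3) = mex{0} = 1
G(4) = mex{0} = 1
G(5) = mex{0} = 1
G(6) = mex{1,0} = 2
G(7) = mex{1,0} = 2
G(8) = mex{1,0,0} = 2
G(9) = mex{2,1,0,0} = 3
G(10) = mex{2,1,0,0} = 3
G(11) = mex{2,1,1,0} = 3
G(12) = mex{3,2,1,1} = 0
G(13) = mex{3,2,1,1} = 0
G(14) = mex{3,2,2,1} = 0
G(15) = mex{0,3,2,2} = 1
G(16) = mex{0,3,2,2} = 1
G(17) = mex{0,3,3,2} = 1
G(18) = mex{1,0,3,3} = 2
G(19) = mex{1,0,3,3} = 2
G(20) = mex{1,0,0,3} = 2
P-positions are exactly the n with G(n) = 0.

0, 1, 2, 12, 13, 14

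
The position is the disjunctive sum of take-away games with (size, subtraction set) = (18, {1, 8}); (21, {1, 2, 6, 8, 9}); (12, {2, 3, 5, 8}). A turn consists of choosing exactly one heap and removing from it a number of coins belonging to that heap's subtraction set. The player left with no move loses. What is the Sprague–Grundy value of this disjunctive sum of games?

4

Heap A, S = {1, 8}:
G(0) = 0
G(1) = mex{0} = 1
G(2) = mex{1} = 0
G(3) = mex{0} = 1
G(4) = mex{1} = 0
G(5) = mex{0} = 1
G(6) = mex{1} = 0
G(7) = mex{0} = 1
G(8) = mex{1,0} = 2
G(9) = mex{2,1} = 0
G(10) = mex{0,0} = 1
G(11) = mex{1,1} = 0
G(12) = mex{0,0} = 1
G(13) = mex{1,1} = 0
G(14) = mex{0,0} = 1
G(15) = mex{1,1} = 0
G(16) = mex{0,2} = 1
G(17) = mex{1,0} = 2
G(18) = mex{2,1} = 0
G_A(18) = 0.
Heap B, S = {1, 2, 6, 8, 9}:
n :  0  1  2  3  4  5  6  7  8  9 10 11 12 13 14 15 16 17 18 19 20 21
G :  0  1  2  0  1  2  3  0  1  2  0  1  2  3  0  1  2  0  1  2  3  0
G_B(21) = 0.
Heap C, S = {2, 3, 5, 8}:
n :  0  1  2  3  4  5  6  7  8  9 10 11 12
G :  0  0  1  1  2  2  3  0  4  1  3  0  4
G_C(12) = 4.
Combined Grundy value = 0 ⊕ 0 ⊕ 4 = 4.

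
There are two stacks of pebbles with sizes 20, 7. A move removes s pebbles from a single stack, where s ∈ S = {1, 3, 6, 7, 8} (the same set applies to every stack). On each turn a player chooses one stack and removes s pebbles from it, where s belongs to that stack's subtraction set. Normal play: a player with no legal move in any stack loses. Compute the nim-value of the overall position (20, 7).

0

All stacks use S = {1, 3, 6, 7, 8}:
n :  0  1  2  3  4  5  6  7  8  9 10 11 12 13 14 15 16 17 18 19 20
G :  0  1  0  1  0  1  2  3  2  3  2  3  4  0  1  0  1  0  1  2  3
Stack A: G(20) = 3.
Stack B: G(7) = 3.
Combined Grundy value = 3 ⊕ 3 = 0.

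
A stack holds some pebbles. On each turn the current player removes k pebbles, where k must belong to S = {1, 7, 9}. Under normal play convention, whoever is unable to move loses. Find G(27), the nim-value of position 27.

G(0) = 0
G(1) = mex{0} = 1
G(2) = mex{1} = 0
G(3) = mex{0} = 1
G(4) = mex{1} = 0
G(5) = mex{0} = 1
G(6) = mex{1} = 0
G(7) = mex{0,0} = 1
G(8) = mex{1,1} = 0
G(9) = mex{0,0,0} = 1
G(10) = mex{1,1,1} = 0
G(11) = mex{0,0,0} = 1
G(12) = mex{1,1,1} = 0
G(13) = mex{0,0,0} = 1
G(14) = mex{1,1,1} = 0
G(15) = mex{0,0,0} = 1
G(16) = mex{1,1,1} = 0
G(17) = mex{0,0,0} = 1
G(18) = mex{1,1,1} = 0
G(19) = mex{0,0,0} = 1
G(20) = mex{1,1,1} = 0
G(21) = mex{0,0,0} = 1
G(22) = mex{1,1,1} = 0
G(23) = mex{0,0,0} = 1
G(24) = mex{1,1,1} = 0
G(25) = mex{0,0,0} = 1
G(26) = mex{1,1,1} = 0
G(27) = mex{0,0,0} = 1

1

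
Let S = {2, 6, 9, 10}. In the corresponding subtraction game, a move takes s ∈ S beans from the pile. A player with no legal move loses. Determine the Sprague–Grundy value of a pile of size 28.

2

G(0) = 0
G(1) = mex{} = 0
G(2) = mex{0} = 1
G(3) = mex{0} = 1
G(4) = mex{1} = 0
G(5) = mex{1} = 0
G(6) = mex{0,0} = 1
G(7) = mex{0,0} = 1
G(8) = mex{1,1} = 0
G(9) = mex{1,1,0} = 2
G(10) = mex{0,0,0,0} = 1
G(11) = mex{2,0,1,0} = 3
G(12) = mex{1,1,1,1} = 0
G(13) = mex{3,1,0,1} = 2
G(14) = mex{0,0,0,0} = 1
G(15) = mex{2,2,1,0} = 3
G(16) = mex{1,1,1,1} = 0
G(17) = mex{3,3,0,1} = 2
G(18) = mex{0,0,2,0} = 1
G(19) = mex{2,2,1,2} = 0
G(20) = mex{1,1,3,1} = 0
G(21) = mex{0,3,0,3} = 1
G(22) = mex{0,0,2,0} = 1
G(23) = mex{1,2,1,2} = 0
G(24) = mex{1,1,3,1} = 0
G(25) = mex{0,0,0,3} = 1
G(26) = mex{0,0,2,0} = 1
G(27) = mex{1,1,1,2} = 0
G(28) = mex{1,1,0,1} = 2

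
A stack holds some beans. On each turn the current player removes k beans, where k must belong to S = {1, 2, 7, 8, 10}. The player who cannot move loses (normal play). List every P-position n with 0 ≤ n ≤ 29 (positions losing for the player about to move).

0, 3, 6, 9, 12, 15, 18, 21, 24, 27

n :  0  1  2  3  4  5  6  7  8  9 10 11 12 13 14 15 16 17 18 19 20 21 22 23 24 25 26 27 28 29
G :  0  1  2  0  1  2  0  1  2  0  1  2  0  1  2  0  1  2  0  1  2  0  1  2  0  1  2  0  1  2
P-positions are exactly the n with G(n) = 0.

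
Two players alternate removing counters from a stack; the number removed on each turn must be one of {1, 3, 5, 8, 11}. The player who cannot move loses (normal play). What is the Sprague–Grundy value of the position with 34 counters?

0

n :  0  1  2  3  4  5  6  7  8  9 10 11 12 13 14 15 16 17 18 19 20 21 22 23 24 25 26 27 28 29 30 31 32 33 34
G :  0  1  0  1  0  1  0  1  2  3  2  3  2  3  2  3  0  1  0  1  0  1  0  1  2  3  2  3  2  3  2  3  0  1  0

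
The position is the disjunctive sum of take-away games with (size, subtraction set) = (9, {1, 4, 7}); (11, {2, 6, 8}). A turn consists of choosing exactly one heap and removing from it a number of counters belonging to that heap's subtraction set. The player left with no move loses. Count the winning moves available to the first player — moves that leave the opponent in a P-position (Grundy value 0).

Heap A, S = {1, 4, 7}:
G(0) = 0
G(1) = mex{0} = 1
G(2) = mex{1} = 0
G(3) = mex{0} = 1
G(4) = mex{1,0} = 2
G(5) = mex{2,1} = 0
G(6) = mex{0,0} = 1
G(7) = mex{1,1,0} = 2
G(8) = mex{2,2,1} = 0
G(9) = mex{0,0,0} = 1
G_A(9) = 1.
Heap B, S = {2, 6, 8}:
G(0) = 0
G(1) = mex{} = 0
G(2) = mex{0} = 1
G(3) = mex{0} = 1
G(4) = mex{1} = 0
G(5) = mex{1} = 0
G(6) = mex{0,0} = 1
G(7) = mex{0,0} = 1
G(8) = mex{1,1,0} = 2
G(9) = mex{1,1,0} = 2
G(10) = mex{2,0,1} = 3
G(11) = mex{2,0,1} = 3
G_B(11) = 3.
Combined Grundy value = 1 ⊕ 3 = 2.
A winning move leaves total XOR = 0, i.e. changes one component's Grundy value g to g ⊕ X where X is the current total.
Heap A: need g' = 1⊕2 = 3. Options: 9−1→G=0, 9−4→G=0, 9−7→G=0. Hits: 0.
Heap B: need g' = 3⊕2 = 1. Options: 11−2→G=2, 11−6→G=0, 11−8→G=1. Hits: 1.

1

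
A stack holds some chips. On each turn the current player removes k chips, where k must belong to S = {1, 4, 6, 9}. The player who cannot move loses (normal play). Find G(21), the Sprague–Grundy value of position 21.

n :  0  1  2  3  4  5  6  7  8  9 10 11 12 13 14 15 16 17 18 19 20 21
G :  0  1  0  1  2  0  1  0  1  2  0  1  0  1  2  0  1  0  1  2  0  1

1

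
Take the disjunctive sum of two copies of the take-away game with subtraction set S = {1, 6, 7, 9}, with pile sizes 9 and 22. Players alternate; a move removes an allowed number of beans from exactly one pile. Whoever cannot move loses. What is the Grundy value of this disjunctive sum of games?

1

All piles use S = {1, 6, 7, 9}:
G(0) = 0
G(1) = mex{0} = 1
G(2) = mex{1} = 0
G(3) = mex{0} = 1
G(4) = mex{1} = 0
G(5) = mex{0} = 1
G(6) = mex{1,0} = 2
G(7) = mex{2,1,0} = 3
G(8) = mex{3,0,1} = 2
G(9) = mex{2,1,0,0} = 3
G(10) = mex{3,0,1,1} = 2
G(11) = mex{2,1,0,0} = 3
G(12) = mex{3,2,1,1} = 0
G(13) = mex{0,3,2,0} = 1
G(14) = mex{1,2,3,1} = 0
G(15) = mex{0,3,2,2} = 1
G(16) = mex{1,2,3,3} = 0
G(17) = mex{0,3,2,2} = 1
G(18) = mex{1,0,3,3} = 2
G(19) = mex{2,1,0,2} = 3
G(20) = mex{3,0,1,3} = 2
G(21) = mex{2,1,0,0} = 3
G(22) = mex{3,0,1,1} = 2
Pile A: G(9) = 3.
Pile B: G(22) = 2.
Combined Grundy value = 3 ⊕ 2 = 1.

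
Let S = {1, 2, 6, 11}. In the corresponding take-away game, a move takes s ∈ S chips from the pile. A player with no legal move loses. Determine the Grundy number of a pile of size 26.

n :  0  1  2  3  4  5  6  7  8  9 10 11 12 13 14 15 16 17 18 19 20 21 22 23 24 25 26
G :  0  1  2  0  1  2  3  0  1  2  0  1  2  3  4  0  1  2  3  0  1  2  0  1  2  3  4

4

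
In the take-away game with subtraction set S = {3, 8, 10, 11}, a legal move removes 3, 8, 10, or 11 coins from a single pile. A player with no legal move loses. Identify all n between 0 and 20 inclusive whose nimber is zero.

n :  0  1  2  3  4  5  6  7  8  9 10 11 12 13 14 15 16 17 18 19 20
G :  0  0  0  1  1  1  0  0  2  1  1  3  2  2  2  3  3  3  4  0  0
P-positions are exactly the n with G(n) = 0.

0, 1, 2, 6, 7, 19, 20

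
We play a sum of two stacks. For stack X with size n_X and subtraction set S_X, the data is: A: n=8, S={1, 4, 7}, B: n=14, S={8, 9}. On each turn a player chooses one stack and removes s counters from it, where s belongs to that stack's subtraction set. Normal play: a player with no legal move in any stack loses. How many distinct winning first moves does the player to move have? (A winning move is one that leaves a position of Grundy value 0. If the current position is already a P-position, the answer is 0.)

3

Stack A, S = {1, 4, 7}:
n : 0 1 2 3 4 5 6 7 8
G : 0 1 0 1 2 0 1 2 0
G_A(8) = 0.
Stack B, S = {8, 9}:
G(0) = 0
G(1) = mex{} = 0
G(2) = mex{} = 0
G(3) = mex{} = 0
G(4) = mex{} = 0
G(5) = mex{} = 0
G(6) = mex{} = 0
G(7) = mex{} = 0
G(8) = mex{0} = 1
G(9) = mex{0,0} = 1
G(10) = mex{0,0} = 1
G(11) = mex{0,0} = 1
G(12) = mex{0,0} = 1
G(13) = mex{0,0} = 1
G(14) = mex{0,0} = 1
G_B(14) = 1.
Combined Grundy value = 0 ⊕ 1 = 1.
A winning move leaves total XOR = 0, i.e. changes one component's Grundy value g to g ⊕ X where X is the current total.
Stack A: need g' = 0⊕1 = 1. Options: 8−1→G=2, 8−4→G=2, 8−7→G=1. Hits: 1.
Stack B: need g' = 1⊕1 = 0. Options: 14−8→G=0, 14−9→G=0. Hits: 2.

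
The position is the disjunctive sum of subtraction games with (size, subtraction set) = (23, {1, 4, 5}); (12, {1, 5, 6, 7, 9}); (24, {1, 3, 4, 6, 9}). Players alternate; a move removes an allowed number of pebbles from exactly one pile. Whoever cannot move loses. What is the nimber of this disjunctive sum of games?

3

Pile A, S = {1, 4, 5}:
n :  0  1  2  3  4  5  6  7  8  9 10 11 12 13 14 15 16 17 18 19 20 21 22 23
G :  0  1  0  1  2  3  2  3  0  1  0  1  2  3  2  3  0  1  0  1  2  3  2  3
G_A(23) = 3.
Pile B, S = {1, 5, 6, 7, 9}:
G(0) = 0
G(1) = mex{0} = 1
G(2) = mex{1} = 0
G(3) = mex{0} = 1
G(4) = mex{1} = 0
G(5) = mex{0,0} = 1
G(6) = mex{1,1,0} = 2
G(7) = mex{2,0,1,0} = 3
G(8) = mex{3,1,0,1} = 2
G(9) = mex{2,0,1,0,0} = 3
G(10) = mex{3,1,0,1,1} = 2
G(11) = mex{2,2,1,0,0} = 3
G(12) = mex{3,3,2,1,1} = 0
G_B(12) = 0.
Pile C, S = {1, 3, 4, 6, 9}:
n :  0  1  2  3  4  5  6  7  8  9 10 11 12 13 14 15 16 17 18 19 20 21 22 23 24
G :  0  1  0  1  2  3  2  0  1  4  3  2  0  1  0  1  2  3  2  0  1  4  3  2  0
G_C(24) = 0.
Combined Grundy value = 3 ⊕ 0 ⊕ 0 = 3.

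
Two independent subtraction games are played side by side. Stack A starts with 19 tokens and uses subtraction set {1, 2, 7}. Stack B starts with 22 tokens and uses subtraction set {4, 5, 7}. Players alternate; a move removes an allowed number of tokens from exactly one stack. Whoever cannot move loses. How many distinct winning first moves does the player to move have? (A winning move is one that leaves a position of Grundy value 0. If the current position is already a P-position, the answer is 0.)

Stack A, S = {1, 2, 7}:
G(0) = 0
G(1) = mex{0} = 1
G(2) = mex{1,0} = 2
G(3) = mex{2,1} = 0
G(4) = mex{0,2} = 1
G(5) = mex{1,0} = 2
G(6) = mex{2,1} = 0
G(7) = mex{0,2,0} = 1
G(8) = mex{1,0,1} = 2
G(9) = mex{2,1,2} = 0
G(10) = mex{0,2,0} = 1
G(11) = mex{1,0,1} = 2
G(12) = mex{2,1,2} = 0
G(13) = mex{0,2,0} = 1
G(14) = mex{1,0,1} = 2
G(15) = mex{2,1,2} = 0
G(16) = mex{0,2,0} = 1
G(17) = mex{1,0,1} = 2
G(18) = mex{2,1,2} = 0
G(19) = mex{0,2,0} = 1
G_A(19) = 1.
Stack B, S = {4, 5, 7}:
G(0) = 0
G(1) = mex{} = 0
G(2) = mex{} = 0
G(3) = mex{} = 0
G(4) = mex{0} = 1
G(5) = mex{0,0} = 1
G(6) = mex{0,0} = 1
G(7) = mex{0,0,0} = 1
G(8) = mex{1,0,0} = 2
G(9) = mex{1,1,0} = 2
G(10) = mex{1,1,0} = 2
G(11) = mex{1,1,1} = 0
G(12) = mex{2,1,1} = 0
G(13) = mex{2,2,1} = 0
G(14) = mex{2,2,1} = 0
G(15) = mex{0,2,2} = 1
G(16) = mex{0,0,2} = 1
G(17) = mex{0,0,2} = 1
G(18) = mex{0,0,0} = 1
G(19) = mex{1,0,0} = 2
G(20) = mex{1,1,0} = 2
G(21) = mex{1,1,0} = 2
G(22) = mex{1,1,1} = 0
G_B(22) = 0.
Combined Grundy value = 1 ⊕ 0 = 1.
A winning move leaves total XOR = 0, i.e. changes one component's Grundy value g to g ⊕ X where X is the current total.
Stack A: need g' = 1⊕1 = 0. Options: 19−1→G=0, 19−2→G=2, 19−7→G=0. Hits: 2.
Stack B: need g' = 0⊕1 = 1. Options: 22−4→G=1, 22−5→G=1, 22−7→G=1. Hits: 3.

5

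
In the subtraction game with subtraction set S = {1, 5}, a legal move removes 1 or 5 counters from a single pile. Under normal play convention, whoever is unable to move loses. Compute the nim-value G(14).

G(0) = 0
G(1) = mex{0} = 1
G(2) = mex{1} = 0
G(3) = mex{0} = 1
G(4) = mex{1} = 0
G(5) = mex{0,0} = 1
G(6) = mex{1,1} = 0
G(7) = mex{0,0} = 1
G(8) = mex{1,1} = 0
G(9) = mex{0,0} = 1
G(10) = mex{1,1} = 0
G(11) = mex{0,0} = 1
G(12) = mex{1,1} = 0
G(13) = mex{0,0} = 1
G(14) = mex{1,1} = 0

0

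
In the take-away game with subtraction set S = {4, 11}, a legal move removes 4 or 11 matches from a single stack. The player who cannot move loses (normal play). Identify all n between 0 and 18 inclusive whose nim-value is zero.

G(0) = 0
G(1) = mex{} = 0
G(2) = mex{} = 0
G(3) = mex{} = 0
G(4) = mex{0} = 1
G(5) = mex{0} = 1
G(6) = mex{0} = 1
G(7) = mex{0} = 1
G(8) = mex{1} = 0
G(9) = mex{1} = 0
G(10) = mex{1} = 0
G(11) = mex{1,0} = 2
G(12) = mex{0,0} = 1
G(13) = mex{0,0} = 1
G(14) = mex{0,0} = 1
G(15) = mex{2,1} = 0
G(16) = mex{1,1} = 0
G(17) = mex{1,1} = 0
G(18) = mex{1,1} = 0
P-positions are exactly the n with G(n) = 0.

0, 1, 2, 3, 8, 9, 10, 15, 16, 17, 18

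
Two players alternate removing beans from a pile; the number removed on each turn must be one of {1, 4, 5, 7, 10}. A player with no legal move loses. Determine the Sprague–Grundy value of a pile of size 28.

n :  0  1  2  3  4  5  6  7  8  9 10 11 12 13 14 15 16 17 18 19 20 21 22 23 24 25 26 27 28
G :  0  1  0  1  2  3  2  3  0  1  4  0  1  3  0  1  3  0  1  2  0  1  2  0  1  2  0  1  2

2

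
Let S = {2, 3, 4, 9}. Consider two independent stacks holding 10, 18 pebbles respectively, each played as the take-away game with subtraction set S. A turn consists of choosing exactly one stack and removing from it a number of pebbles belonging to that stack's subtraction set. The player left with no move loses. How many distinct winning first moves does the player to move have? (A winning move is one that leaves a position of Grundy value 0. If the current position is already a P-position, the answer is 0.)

All stacks use S = {2, 3, 4, 9}:
G(0) = 0
G(1) = mex{} = 0
G(2) = mex{0} = 1
G(3) = mex{0,0} = 1
G(4) = mex{1,0,0} = 2
G(5) = mex{1,1,0} = 2
G(6) = mex{2,1,1} = 0
G(7) = mex{2,2,1} = 0
G(8) = mex{0,2,2} = 1
G(9) = mex{0,0,2,0} = 1
G(10) = mex{1,0,0,0} = 2
G(11) = mex{1,1,0,1} = 2
G(12) = mex{2,1,1,1} = 0
G(13) = mex{2,2,1,2} = 0
G(14) = mex{0,2,2,2} = 1
G(15) = mex{0,0,2,0} = 1
G(16) = mex{1,0,0,0} = 2
G(17) = mex{1,1,0,1} = 2
G(18) = mex{2,1,1,1} = 0
Stack A: G(10) = 2.
Stack B: G(18) = 0.
Combined Grundy value = 2 ⊕ 0 = 2.
A winning move leaves total XOR = 0, i.e. changes one component's Grundy value g to g ⊕ X where X is the current total.
Stack A: need g' = 2⊕2 = 0. Options: 10−2→G=1, 10−3→G=0, 10−4→G=0, 10−9→G=0. Hits: 3.
Stack B: need g' = 0⊕2 = 2. Options: 18−2→G=2, 18−3→G=1, 18−4→G=1, 18−9→G=1. Hits: 1.

4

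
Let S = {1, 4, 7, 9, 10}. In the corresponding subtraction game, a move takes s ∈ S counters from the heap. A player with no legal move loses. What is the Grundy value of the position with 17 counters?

G(0) = 0
G(1) = mex{0} = 1
G(2) = mex{1} = 0
G(3) = mex{0} = 1
G(4) = mex{1,0} = 2
G(5) = mex{2,1} = 0
G(6) = mex{0,0} = 1
G(7) = mex{1,1,0} = 2
G(8) = mex{2,2,1} = 0
G(9) = mex{0,0,0,0} = 1
G(10) = mex{1,1,1,1,0} = 2
G(11) = mex{2,2,2,0,1} = 3
G(12) = mex{3,0,0,1,0} = 2
G(13) = mex{2,1,1,2,1} = 0
G(14) = mex{0,2,2,0,2} = 1
G(15) = mex{1,3,0,1,0} = 2
G(16) = mex{2,2,1,2,1} = 0
G(17) = mex{0,0,2,0,2} = 1

1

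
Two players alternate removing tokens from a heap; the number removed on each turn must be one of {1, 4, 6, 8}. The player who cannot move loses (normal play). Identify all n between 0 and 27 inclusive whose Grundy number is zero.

n :  0  1  2  3  4  5  6  7  8  9 10 11 12 13 14 15 16 17 18 19 20 21 22 23 24 25 26 27
G :  0  1  0  1  2  0  1  0  1  2  3  2  0  1  0  1  2  0  1  0  1  2  3  2  0  1  0  1
P-positions are exactly the n with G(n) = 0.

0, 2, 5, 7, 12, 14, 17, 19, 24, 26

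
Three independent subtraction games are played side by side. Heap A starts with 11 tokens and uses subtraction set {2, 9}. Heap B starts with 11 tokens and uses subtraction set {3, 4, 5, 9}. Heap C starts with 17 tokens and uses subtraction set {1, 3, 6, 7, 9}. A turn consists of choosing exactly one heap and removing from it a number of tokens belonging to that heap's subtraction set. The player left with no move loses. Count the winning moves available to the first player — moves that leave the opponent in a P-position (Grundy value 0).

0

Heap A, S = {2, 9}:
n :  0  1  2  3  4  5  6  7  8  9 10 11
G :  0  0  1  1  0  0  1  1  0  2  1  0
G_A(11) = 0.
Heap B, S = {3, 4, 5, 9}:
n :  0  1  2  3  4  5  6  7  8  9 10 11
G :  0  0  0  1  1  1  2  2  0  3  3  1
G_B(11) = 1.
Heap C, S = {1, 3, 6, 7, 9}:
n :  0  1  2  3  4  5  6  7  8  9 10 11 12 13 14 15 16 17
G :  0  1  0  1  0  1  2  3  2  3  2  3  0  1  0  1  0  1
G_C(17) = 1.
Combined Grundy value = 0 ⊕ 1 ⊕ 1 = 0.
A winning move leaves total XOR = 0, i.e. changes one component's Grundy value g to g ⊕ X where X is the current total.
Heap A: target g' = 0⊕0 = 0, but every legal move changes the Grundy value (mex property), so 0 moves.
Heap B: target g' = 1⊕0 = 1, but every legal move changes the Grundy value (mex property), so 0 moves.
Heap C: target g' = 1⊕0 = 1, but every legal move changes the Grundy value (mex property), so 0 moves.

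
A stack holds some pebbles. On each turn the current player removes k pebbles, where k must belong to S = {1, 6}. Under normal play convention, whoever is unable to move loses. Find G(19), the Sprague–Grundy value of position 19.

1

G(0) = 0
G(1) = mex{0} = 1
G(2) = mex{1} = 0
G(3) = mex{0} = 1
G(4) = mex{1} = 0
G(5) = mex{0} = 1
G(6) = mex{1,0} = 2
G(7) = mex{2,1} = 0
G(8) = mex{0,0} = 1
G(9) = mex{1,1} = 0
G(10) = mex{0,0} = 1
G(11) = mex{1,1} = 0
G(12) = mex{0,2} = 1
G(13) = mex{1,0} = 2
G(14) = mex{2,1} = 0
G(15) = mex{0,0} = 1
G(16) = mex{1,1} = 0
G(17) = mex{0,0} = 1
G(18) = mex{1,1} = 0
G(19) = mex{0,2} = 1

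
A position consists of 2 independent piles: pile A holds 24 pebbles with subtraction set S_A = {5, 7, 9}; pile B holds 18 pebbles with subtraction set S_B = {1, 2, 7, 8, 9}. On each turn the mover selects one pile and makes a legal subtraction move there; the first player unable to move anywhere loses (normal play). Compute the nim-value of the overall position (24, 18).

0

Pile A, S = {5, 7, 9}:
G(0) = 0
G(1) = mex{} = 0
G(2) = mex{} = 0
G(3) = mex{} = 0
G(4) = mex{} = 0
G(5) = mex{0} = 1
G(6) = mex{0} = 1
G(7) = mex{0,0} = 1
G(8) = mex{0,0} = 1
G(9) = mex{0,0,0} = 1
G(10) = mex{1,0,0} = 2
G(11) = mex{1,0,0} = 2
G(12) = mex{1,1,0} = 2
G(13) = mex{1,1,0} = 2
G(14) = mex{1,1,1} = 0
G(15) = mex{2,1,1} = 0
G(16) = mex{2,1,1} = 0
G(17) = mex{2,2,1} = 0
G(18) = mex{2,2,1} = 0
G(19) = mex{0,2,2} = 1
G(20) = mex{0,2,2} = 1
G(21) = mex{0,0,2} = 1
G(22) = mex{0,0,2} = 1
G(23) = mex{0,0,0} = 1
G(24) = mex{1,0,0} = 2
G_A(24) = 2.
Pile B, S = {1, 2, 7, 8, 9}:
n :  0  1  2  3  4  5  6  7  8  9 10 11 12 13 14 15 16 17 18
G :  0  1  2  0  1  2  0  1  2  3  4  5  3  4  5  3  0  1  2
G_B(18) = 2.
Combined Grundy value = 2 ⊕ 2 = 0.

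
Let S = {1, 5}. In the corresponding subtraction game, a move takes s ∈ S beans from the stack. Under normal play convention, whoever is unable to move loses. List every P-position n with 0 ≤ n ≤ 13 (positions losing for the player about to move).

0, 2, 4, 6, 8, 10, 12

G(0) = 0
G(1) = mex{0} = 1
G(2) = mex{1} = 0
G(3) = mex{0} = 1
G(4) = mex{1} = 0
G(5) = mex{0,0} = 1
G(6) = mex{1,1} = 0
G(7) = mex{0,0} = 1
G(8) = mex{1,1} = 0
G(9) = mex{0,0} = 1
G(10) = mex{1,1} = 0
G(11) = mex{0,0} = 1
G(12) = mex{1,1} = 0
G(13) = mex{0,0} = 1
P-positions are exactly the n with G(n) = 0.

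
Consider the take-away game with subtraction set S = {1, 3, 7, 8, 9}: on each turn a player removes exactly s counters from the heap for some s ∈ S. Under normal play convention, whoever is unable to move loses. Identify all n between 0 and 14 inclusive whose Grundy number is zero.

0, 2, 4, 6

G(0) = 0
G(1) = mex{0} = 1
G(2) = mex{1} = 0
G(3) = mex{0,0} = 1
G(4) = mex{1,1} = 0
G(5) = mex{0,0} = 1
G(6) = mex{1,1} = 0
G(7) = mex{0,0,0} = 1
G(8) = mex{1,1,1,0} = 2
G(9) = mex{2,0,0,1,0} = 3
G(10) = mex{3,1,1,0,1} = 2
G(11) = mex{2,2,0,1,0} = 3
G(12) = mex{3,3,1,0,1} = 2
G(13) = mex{2,2,0,1,0} = 3
G(14) = mex{3,3,1,0,1} = 2
P-positions are exactly the n with G(n) = 0.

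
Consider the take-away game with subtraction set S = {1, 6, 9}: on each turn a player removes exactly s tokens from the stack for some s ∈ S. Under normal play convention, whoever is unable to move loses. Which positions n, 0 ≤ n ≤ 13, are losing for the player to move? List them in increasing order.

0, 2, 4, 7, 12

G(0) = 0
G(1) = mex{0} = 1
G(2) = mex{1} = 0
G(3) = mex{0} = 1
G(4) = mex{1} = 0
G(5) = mex{0} = 1
G(6) = mex{1,0} = 2
G(7) = mex{2,1} = 0
G(8) = mex{0,0} = 1
G(9) = mex{1,1,0} = 2
G(10) = mex{2,0,1} = 3
G(11) = mex{3,1,0} = 2
G(12) = mex{2,2,1} = 0
G(13) = mex{0,0,0} = 1
P-positions are exactly the n with G(n) = 0.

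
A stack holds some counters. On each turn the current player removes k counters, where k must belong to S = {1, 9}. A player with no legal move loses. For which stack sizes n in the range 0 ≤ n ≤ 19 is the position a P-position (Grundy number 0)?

G(0) = 0
G(1) = mex{0} = 1
G(2) = mex{1} = 0
G(3) = mex{0} = 1
G(4) = mex{1} = 0
G(5) = mex{0} = 1
G(6) = mex{1} = 0
G(7) = mex{0} = 1
G(8) = mex{1} = 0
G(9) = mex{0,0} = 1
G(10) = mex{1,1} = 0
G(11) = mex{0,0} = 1
G(12) = mex{1,1} = 0
G(13) = mex{0,0} = 1
G(14) = mex{1,1} = 0
G(15) = mex{0,0} = 1
G(16) = mex{1,1} = 0
G(17) = mex{0,0} = 1
G(18) = mex{1,1} = 0
G(19) = mex{0,0} = 1
P-positions are exactly the n with G(n) = 0.

0, 2, 4, 6, 8, 10, 12, 14, 16, 18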